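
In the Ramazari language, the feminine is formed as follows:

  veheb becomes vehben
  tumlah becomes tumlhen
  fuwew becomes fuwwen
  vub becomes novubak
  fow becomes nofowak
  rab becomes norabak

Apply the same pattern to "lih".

"lih" has 1 vowel. The stems with 1 vowel (vub → novubak, fow → nofowak, rab → norabak) add no- … -ak around the stem.
The other pattern: stems with 2 vowels delete the last vowel and add -en.
So lih → nolihak.

nolihak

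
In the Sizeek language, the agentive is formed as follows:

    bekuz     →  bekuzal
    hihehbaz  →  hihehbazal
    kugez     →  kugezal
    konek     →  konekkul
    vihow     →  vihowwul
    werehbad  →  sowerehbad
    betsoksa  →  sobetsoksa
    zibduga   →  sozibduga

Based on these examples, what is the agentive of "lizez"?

lizezal

"lizez" ends in -z. The stems ending in -z (bekuz → bekuzal, hihehbaz → hihehbazal, kugez → kugezal) add -al.
So lizez → lizezal.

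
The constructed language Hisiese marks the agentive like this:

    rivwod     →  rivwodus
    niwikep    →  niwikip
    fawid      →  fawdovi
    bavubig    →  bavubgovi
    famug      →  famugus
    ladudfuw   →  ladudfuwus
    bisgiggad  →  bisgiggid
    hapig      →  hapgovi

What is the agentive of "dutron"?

bisgiggad and rivwod both end in -d yet inflect differently (bisgiggid, rivwodus), so the final letter is not what conditions the rule; the last vowel is.
"dutron" has last vowel 'o'. The one such stem in the data (rivwod → rivwodus) adds -us, so the same rule applies.
The other patterns: stems whose last vowel is 'a' or 'e' change the last vowel to 'i'; stems whose last vowel is 'i' delete the last vowel and add -ovi.
So dutron → dutronus.

dutronus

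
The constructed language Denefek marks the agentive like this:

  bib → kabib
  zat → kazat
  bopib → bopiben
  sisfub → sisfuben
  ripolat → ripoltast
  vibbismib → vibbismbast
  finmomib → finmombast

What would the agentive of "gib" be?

kagib

bib and bopib both end in -b yet inflect differently (kabib, bopiben), so the final letter is not what conditions the rule; the number of vowels is.
"gib" has 1 vowel. The stems with 1 vowel (bib → kabib, zat → kazat) add the prefix ka-.
So gib → kagib.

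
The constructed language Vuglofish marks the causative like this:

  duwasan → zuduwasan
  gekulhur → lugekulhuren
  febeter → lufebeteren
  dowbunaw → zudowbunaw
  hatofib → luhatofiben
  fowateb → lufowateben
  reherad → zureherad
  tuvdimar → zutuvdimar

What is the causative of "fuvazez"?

tuvdimar and febeter both end in -r yet inflect differently (zutuvdimar, lufebeteren), so the final letter is not what conditions the rule; the last vowel is.
"fuvazez" has last vowel 'e'. The stems whose last vowel is 'e' (fowateb → lufowateben, febeter → lufebeteren) add lu- … -en around the stem.
The other pattern: stems whose last vowel is 'a' add the prefix zu-.
So fuvazez → lufuvazezen.

lufuvazezen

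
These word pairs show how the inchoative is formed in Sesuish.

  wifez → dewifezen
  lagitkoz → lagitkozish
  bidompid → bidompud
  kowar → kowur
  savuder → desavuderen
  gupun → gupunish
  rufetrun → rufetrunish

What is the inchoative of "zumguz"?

"zumguz" has last vowel 'u'. The stems whose last vowel is 'u' (gupun → gupunish, rufetrun → rufetrunish) add -ish.
The other patterns: stems whose last vowel is 'a' or 'i' change the last vowel to 'u'; stems whose last vowel is 'e' add de- … -en around the stem.
So zumguz → zumguzish.

zumguzish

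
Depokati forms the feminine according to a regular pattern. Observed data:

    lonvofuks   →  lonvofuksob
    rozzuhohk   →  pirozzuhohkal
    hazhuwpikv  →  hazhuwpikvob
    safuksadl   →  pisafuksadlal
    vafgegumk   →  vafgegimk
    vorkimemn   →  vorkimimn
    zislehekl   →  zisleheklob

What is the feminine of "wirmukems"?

vafgegumk and rozzuhohk both end in -k yet inflect differently (vafgegimk, pirozzuhohkal), so the final letter is not what conditions the rule; the second-to-last letter is.
"wirmukems" has second-to-last letter 'm'. The stems whose second-to-last letter is 'm' (vafgegumk → vafgegimk, vorkimemn → vorkimimn) change the last vowel to 'i'.
So wirmukems → wirmukims.

wirmukims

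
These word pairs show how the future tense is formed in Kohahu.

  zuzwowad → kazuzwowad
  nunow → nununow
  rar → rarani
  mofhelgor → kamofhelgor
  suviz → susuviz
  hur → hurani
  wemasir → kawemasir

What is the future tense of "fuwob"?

fufuwob

hur and wemasir both end in -r yet inflect differently (hurani, kawemasir), so the final letter is not what conditions the rule; the number of vowels is.
"fuwob" has 2 vowels. The stems with 2 vowels (nunow → nununow, suviz → susuviz) repeat the first consonant+vowel as a prefix.
So fuwob → fufuwob.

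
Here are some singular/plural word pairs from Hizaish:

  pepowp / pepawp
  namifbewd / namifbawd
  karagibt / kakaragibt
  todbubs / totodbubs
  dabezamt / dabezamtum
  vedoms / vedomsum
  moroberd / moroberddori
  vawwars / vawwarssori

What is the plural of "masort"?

karagibt and dabezamt both end in -t yet inflect differently (kakaragibt, dabezamtum), so the final letter is not what conditions the rule; the second-to-last letter is.
"masort" has second-to-last letter 'r'. The stems whose second-to-last letter is 'r' (moroberd → moroberddori, vawwars → vawwarssori) double the final consonant and add -ori.
So masort → masorttori.

masorttori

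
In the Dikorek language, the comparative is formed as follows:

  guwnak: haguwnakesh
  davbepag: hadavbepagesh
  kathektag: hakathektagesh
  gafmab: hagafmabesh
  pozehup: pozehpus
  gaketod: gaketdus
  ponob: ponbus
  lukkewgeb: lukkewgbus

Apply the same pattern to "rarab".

gafmab and ponob both end in -b yet inflect differently (hagafmabesh, ponbus), so the final letter is not what conditions the rule; the last vowel is.
"rarab" has last vowel 'a'. The stems whose last vowel is 'a' (guwnak → haguwnakesh, davbepag → hadavbepagesh, kathektag → hakathektagesh) add ha- … -esh around the stem.
So rarab → hararabesh.

hararabesh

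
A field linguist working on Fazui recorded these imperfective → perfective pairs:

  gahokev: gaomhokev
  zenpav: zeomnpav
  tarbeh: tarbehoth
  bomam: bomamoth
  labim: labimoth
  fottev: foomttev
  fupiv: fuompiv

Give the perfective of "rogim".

zenpav and bomam both have last vowel 'a' yet inflect differently (zeomnpav, bomamoth), so the last vowel is not what conditions the rule; the final letter is.
"rogim" ends in -m. The stems ending in -m (bomam → bomamoth, labim → labimoth) add -oth.
So rogim → rogimoth.

rogimoth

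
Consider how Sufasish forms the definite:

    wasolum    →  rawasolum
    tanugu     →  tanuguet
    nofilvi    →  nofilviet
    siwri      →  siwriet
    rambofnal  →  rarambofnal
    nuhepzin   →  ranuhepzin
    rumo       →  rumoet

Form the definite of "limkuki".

limkukiet

wasolum and tanugu both have last vowel 'u' yet inflect differently (rawasolum, tanuguet), so the last vowel is not what conditions the rule; whether the stem ends in a vowel or a consonant is.
"limkuki" ends in a vowel. The stems ending in a vowel (tanugu → tanuguet, nofilvi → nofilviet, rumo → rumoet) add -et.
So limkuki → limkukiet.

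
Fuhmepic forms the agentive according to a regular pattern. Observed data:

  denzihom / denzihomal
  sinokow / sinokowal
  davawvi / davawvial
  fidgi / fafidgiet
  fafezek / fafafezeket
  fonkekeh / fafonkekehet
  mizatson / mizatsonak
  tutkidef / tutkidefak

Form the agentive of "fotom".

davawvi and fidgi both end in -i yet inflect differently (davawvial, fafidgiet), so the final letter is not what conditions the rule; the first letter is.
"fotom" begins with f-. The stems beginning with f- (fidgi → fafidgiet, fafezek → fafafezeket, fonkekeh → fafonkekehet) add fa- … -et around the stem.
The other patterns: stems beginning with d- or s- add -al; stems beginning with m- or t- add -ak.
So fotom → fafotomet.

fafotomet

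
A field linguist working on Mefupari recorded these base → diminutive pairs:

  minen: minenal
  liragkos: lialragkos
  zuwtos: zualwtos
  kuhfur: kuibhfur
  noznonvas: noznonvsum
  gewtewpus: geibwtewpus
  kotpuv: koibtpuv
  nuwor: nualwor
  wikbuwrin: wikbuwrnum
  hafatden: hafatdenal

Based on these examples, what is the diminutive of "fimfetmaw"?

fimfetmwum

"fimfetmaw" has last vowel 'a'. The one such stem in the data (noznonvas → noznonvsum) deletes the last vowel and adds -um (as does wikbuwrin), so the same rule applies.
So fimfetmaw → fimfetmwum.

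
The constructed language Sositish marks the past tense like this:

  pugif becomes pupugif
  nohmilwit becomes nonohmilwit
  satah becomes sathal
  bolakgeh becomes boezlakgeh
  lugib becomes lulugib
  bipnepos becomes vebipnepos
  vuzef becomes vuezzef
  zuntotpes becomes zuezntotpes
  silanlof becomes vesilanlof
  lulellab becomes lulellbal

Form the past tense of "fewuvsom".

lulellab and lugib both end in -b yet inflect differently (lulellbal, lulugib), so the final letter is not what conditions the rule; the last vowel is.
"fewuvsom" has last vowel 'o'. The stems whose last vowel is 'o' (bipnepos → vebipnepos, silanlof → vesilanlof) add the prefix ve-.
The other patterns: stems whose last vowel is 'a' delete the last vowel and add -al; stems whose last vowel is 'i' repeat the first consonant+vowel as a prefix; stems whose last vowel is 'e' insert -ez- after the first vowel.
So fewuvsom → vefewuvsom.

vefewuvsom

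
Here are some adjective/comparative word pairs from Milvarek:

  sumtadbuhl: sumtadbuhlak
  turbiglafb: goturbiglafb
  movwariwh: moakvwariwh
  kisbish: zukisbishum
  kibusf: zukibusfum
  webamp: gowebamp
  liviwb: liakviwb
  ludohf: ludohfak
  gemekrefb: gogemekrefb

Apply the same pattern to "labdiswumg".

golabdiswumg

"labdiswumg" has second-to-last letter 'm'. The one such stem in the data (webamp → gowebamp) adds the prefix go-, so the same rule applies.
The other patterns: stems whose second-to-last letter is 'h' add -ak; stems whose second-to-last letter is 'w' insert -ak- after the first vowel; stems whose second-to-last letter is 's' add zu- … -um around the stem.
So labdiswumg → golabdiswumg.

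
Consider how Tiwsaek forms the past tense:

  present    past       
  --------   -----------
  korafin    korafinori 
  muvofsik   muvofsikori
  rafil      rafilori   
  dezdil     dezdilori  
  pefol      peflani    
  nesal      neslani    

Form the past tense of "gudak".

rafil and pefol both end in -l yet inflect differently (rafilori, peflani), so the final letter is not what conditions the rule; the last vowel is.
"gudak" has last vowel 'a'. The one such stem in the data (nesal → neslani) deletes the last vowel and adds -ani (as does pefol), so the same rule applies.
The other pattern: stems whose last vowel is 'i' add -ori.
So gudak → gudkani.

gudkani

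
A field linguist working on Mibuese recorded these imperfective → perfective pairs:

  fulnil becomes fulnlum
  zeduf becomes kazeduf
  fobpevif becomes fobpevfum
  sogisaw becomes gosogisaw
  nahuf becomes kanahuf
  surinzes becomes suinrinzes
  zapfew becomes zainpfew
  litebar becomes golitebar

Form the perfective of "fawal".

gofawal

"fawal" has last vowel 'a'. The stems whose last vowel is 'a' (litebar → golitebar, sogisaw → gosogisaw) add the prefix go-.
The other patterns: stems whose last vowel is 'u' add the prefix ka-; stems whose last vowel is 'e' insert -in- after the first vowel; stems whose last vowel is 'i' delete the last vowel and add -um.
So fawal → gofawal.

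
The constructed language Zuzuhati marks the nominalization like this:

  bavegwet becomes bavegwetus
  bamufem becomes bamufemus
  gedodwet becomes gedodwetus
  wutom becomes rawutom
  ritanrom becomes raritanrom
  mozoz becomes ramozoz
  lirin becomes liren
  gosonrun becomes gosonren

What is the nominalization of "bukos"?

bamufem and wutom both end in -m yet inflect differently (bamufemus, rawutom), so the final letter is not what conditions the rule; the last vowel is.
"bukos" has last vowel 'o'. The stems whose last vowel is 'o' (wutom → rawutom, ritanrom → raritanrom, mozoz → ramozoz) add the prefix ra-.
The other patterns: stems whose last vowel is 'e' add -us; stems whose last vowel is 'i' or 'u' change the last vowel to 'e'.
So bukos → rabukos.

rabukos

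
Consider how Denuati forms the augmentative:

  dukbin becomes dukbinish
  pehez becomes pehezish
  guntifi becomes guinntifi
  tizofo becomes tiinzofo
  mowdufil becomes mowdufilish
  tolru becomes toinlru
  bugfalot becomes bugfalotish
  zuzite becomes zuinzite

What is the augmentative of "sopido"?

mowdufil and guntifi both have last vowel 'i' yet inflect differently (mowdufilish, guinntifi), so the last vowel is not what conditions the rule; whether the stem ends in a vowel or a consonant is.
"sopido" ends in a vowel. The stems ending in a vowel (guntifi → guinntifi, zuzite → zuinzite, tolru → toinlru) insert -in- after the first vowel.
So sopido → soinpido.

soinpido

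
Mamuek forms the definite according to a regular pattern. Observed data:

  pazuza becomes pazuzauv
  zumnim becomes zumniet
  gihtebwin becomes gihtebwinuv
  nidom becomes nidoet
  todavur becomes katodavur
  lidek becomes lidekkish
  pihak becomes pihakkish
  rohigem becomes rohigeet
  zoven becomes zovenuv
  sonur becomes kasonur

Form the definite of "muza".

rohigem and lidek both have last vowel 'e' yet inflect differently (rohigeet, lidekkish), so the last vowel is not what conditions the rule; the final letter is.
"muza" ends in -a. The one such stem in the data (pazuza → pazuzauv) adds -uv, so the same rule applies.
The other patterns: stems ending in -r add the prefix ka-; stems ending in -m drop the final letter and add -et; stems ending in -k double the final consonant and add -ish.
So muza → muzauv.

muzauv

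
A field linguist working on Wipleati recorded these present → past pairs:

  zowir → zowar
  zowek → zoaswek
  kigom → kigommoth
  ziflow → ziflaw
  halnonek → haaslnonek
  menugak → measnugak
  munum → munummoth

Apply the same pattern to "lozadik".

kigom and ziflow both have last vowel 'o' yet inflect differently (kigommoth, ziflaw), so the last vowel is not what conditions the rule; the final letter is.
"lozadik" ends in -k. The stems ending in -k (halnonek → haaslnonek, menugak → measnugak, zowek → zoaswek) insert -as- after the first vowel.
The other patterns: stems ending in -m double the final consonant and add -oth; stems ending in -r or -w change the last vowel to 'a'.
So lozadik → loaszadik.

loaszadik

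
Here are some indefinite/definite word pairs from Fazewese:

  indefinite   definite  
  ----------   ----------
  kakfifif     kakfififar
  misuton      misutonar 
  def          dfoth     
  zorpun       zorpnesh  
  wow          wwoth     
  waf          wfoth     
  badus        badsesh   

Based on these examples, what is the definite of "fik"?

waf and kakfifif both end in -f yet inflect differently (wfoth, kakfififar), so the final letter is not what conditions the rule; the number of vowels is.
"fik" has 1 vowel. The stems with 1 vowel (wow → wwoth, waf → wfoth, def → dfoth) delete the last vowel and add -oth.
So fik → fkoth.

fkoth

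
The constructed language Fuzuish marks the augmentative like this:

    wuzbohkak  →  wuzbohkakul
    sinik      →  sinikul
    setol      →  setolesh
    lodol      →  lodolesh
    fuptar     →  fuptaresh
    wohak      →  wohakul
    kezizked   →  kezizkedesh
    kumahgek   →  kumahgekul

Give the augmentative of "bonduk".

"bonduk" ends in -k. The stems ending in -k (kumahgek → kumahgekul, wuzbohkak → wuzbohkakul, sinik → sinikul) add -ul.
So bonduk → bondukul.

bondukul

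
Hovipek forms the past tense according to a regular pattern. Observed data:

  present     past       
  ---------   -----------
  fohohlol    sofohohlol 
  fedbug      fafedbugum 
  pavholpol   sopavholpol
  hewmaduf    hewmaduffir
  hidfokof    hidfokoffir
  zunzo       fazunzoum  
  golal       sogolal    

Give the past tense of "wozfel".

sowozfel

hidfokof and fohohlol both have last vowel 'o' yet inflect differently (hidfokoffir, sofohohlol), so the last vowel is not what conditions the rule; the final letter is.
"wozfel" ends in -l. The stems ending in -l (golal → sogolal, fohohlol → sofohohlol, pavholpol → sopavholpol) add the prefix so-.
The other patterns: stems ending in -f double the final consonant and add -ir; stems ending in -g or -o add fa- … -um around the stem.
So wozfel → sowozfel.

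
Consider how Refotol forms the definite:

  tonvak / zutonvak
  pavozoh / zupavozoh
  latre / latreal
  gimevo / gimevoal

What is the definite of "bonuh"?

"bonuh" ends in a consonant. The stems ending in a consonant (tonvak → zutonvak, pavozoh → zupavozoh) add the prefix zu-.
The other pattern: stems ending in a vowel add -al.
So bonuh → zubonuh.

zubonuh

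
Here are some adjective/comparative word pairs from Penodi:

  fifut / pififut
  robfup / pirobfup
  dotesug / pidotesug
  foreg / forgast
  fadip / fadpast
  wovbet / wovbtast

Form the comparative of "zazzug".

dotesug and foreg both end in -g yet inflect differently (pidotesug, forgast), so the final letter is not what conditions the rule; the last vowel is.
"zazzug" has last vowel 'u'. The stems whose last vowel is 'u' (fifut → pififut, robfup → pirobfup, dotesug → pidotesug) add the prefix pi-.
The other pattern: stems whose last vowel is 'e' or 'i' delete the last vowel and add -ast.
So zazzug → pizazzug.

pizazzug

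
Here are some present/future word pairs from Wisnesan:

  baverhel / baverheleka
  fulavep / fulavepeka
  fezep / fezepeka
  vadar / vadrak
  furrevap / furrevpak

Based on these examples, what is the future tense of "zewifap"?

zewifpak

"zewifap" has last vowel 'a'. The stems whose last vowel is 'a' (vadar → vadrak, furrevap → furrevpak) delete the last vowel and add -ak.
So zewifap → zewifpak.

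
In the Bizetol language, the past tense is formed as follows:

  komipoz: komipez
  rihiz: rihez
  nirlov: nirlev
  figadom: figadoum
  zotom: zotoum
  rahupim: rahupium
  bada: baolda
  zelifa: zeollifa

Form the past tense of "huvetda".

komipoz and figadom both have last vowel 'o' yet inflect differently (komipez, figadoum), so the last vowel is not what conditions the rule; the final letter is.
"huvetda" ends in -a. The stems ending in -a (bada → baolda, zelifa → zeollifa) insert -ol- after the first vowel.
The other patterns: stems ending in -v or -z change the last vowel to 'e'; stems ending in -m drop the final letter and add -um.
So huvetda → huolvetda.

huolvetda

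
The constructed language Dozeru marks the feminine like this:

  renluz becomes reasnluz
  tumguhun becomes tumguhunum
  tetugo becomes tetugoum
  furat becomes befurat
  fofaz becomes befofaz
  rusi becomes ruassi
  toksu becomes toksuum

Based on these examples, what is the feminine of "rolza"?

"rolza" begins with r-. The stems beginning with r- (rusi → ruassi, renluz → reasnluz) insert -as- after the first vowel.
The other patterns: stems beginning with f- add the prefix be-; stems beginning with t- add -um.
So rolza → roaslza.

roaslza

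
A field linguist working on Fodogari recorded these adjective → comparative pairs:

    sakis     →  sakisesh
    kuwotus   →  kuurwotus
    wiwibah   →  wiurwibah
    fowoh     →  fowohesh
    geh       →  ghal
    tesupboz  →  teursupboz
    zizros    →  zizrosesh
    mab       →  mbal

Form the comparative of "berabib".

geh and fowoh both end in -h yet inflect differently (ghal, fowohesh), so the final letter is not what conditions the rule; the number of vowels is.
"berabib" has 3 vowels. The stems with 3 vowels (wiwibah → wiurwibah, kuwotus → kuurwotus, tesupboz → teursupboz) insert -ur- after the first vowel.
So berabib → beurrabib.

beurrabib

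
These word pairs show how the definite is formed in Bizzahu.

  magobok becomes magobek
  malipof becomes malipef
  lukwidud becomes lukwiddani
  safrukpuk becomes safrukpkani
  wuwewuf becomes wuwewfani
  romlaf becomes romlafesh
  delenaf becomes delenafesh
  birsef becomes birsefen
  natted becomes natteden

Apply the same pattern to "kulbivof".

kulbivef

"kulbivof" has last vowel 'o'. The stems whose last vowel is 'o' (magobok → magobek, malipof → malipef) change the last vowel to 'e'.
The other patterns: stems whose last vowel is 'u' delete the last vowel and add -ani; stems whose last vowel is 'a' add -esh; stems whose last vowel is 'e' add -en.
So kulbivof → kulbivef.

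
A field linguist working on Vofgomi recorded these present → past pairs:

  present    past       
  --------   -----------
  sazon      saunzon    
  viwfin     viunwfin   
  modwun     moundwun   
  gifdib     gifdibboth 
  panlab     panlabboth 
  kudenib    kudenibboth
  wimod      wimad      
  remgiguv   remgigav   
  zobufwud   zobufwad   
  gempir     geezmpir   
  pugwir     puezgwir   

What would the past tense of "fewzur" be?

feezwzur

"fewzur" ends in -r. The stems ending in -r (gempir → geezmpir, pugwir → puezgwir) insert -ez- after the first vowel.
The other patterns: stems ending in -n insert -un- after the first vowel; stems ending in -b double the final consonant and add -oth; stems ending in -d or -v change the last vowel to 'a'.
So fewzur → feezwzur.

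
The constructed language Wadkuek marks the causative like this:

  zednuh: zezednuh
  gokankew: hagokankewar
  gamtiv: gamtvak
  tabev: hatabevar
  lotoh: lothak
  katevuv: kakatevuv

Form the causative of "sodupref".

hasoduprefar

tabev and gamtiv both end in -v yet inflect differently (hatabevar, gamtvak), so the final letter is not what conditions the rule; the last vowel is.
"sodupref" has last vowel 'e'. The stems whose last vowel is 'e' (gokankew → hagokankewar, tabev → hatabevar) add ha- … -ar around the stem.
The other patterns: stems whose last vowel is 'i' or 'o' delete the last vowel and add -ak; stems whose last vowel is 'u' repeat the first consonant+vowel as a prefix.
So sodupref → hasoduprefar.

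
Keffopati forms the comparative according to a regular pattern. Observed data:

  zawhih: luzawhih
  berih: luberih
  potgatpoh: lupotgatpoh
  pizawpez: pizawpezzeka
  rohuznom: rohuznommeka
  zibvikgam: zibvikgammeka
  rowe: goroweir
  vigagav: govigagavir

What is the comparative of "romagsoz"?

romagsozzeka

rohuznom and potgatpoh both have last vowel 'o' yet inflect differently (rohuznommeka, lupotgatpoh), so the last vowel is not what conditions the rule; the final letter is.
"romagsoz" ends in -z. The one such stem in the data (pizawpez → pizawpezzeka) doubles the final consonant and adds -eka (as do zibvikgam, rohuznom), so the same rule applies.
So romagsoz → romagsozzeka.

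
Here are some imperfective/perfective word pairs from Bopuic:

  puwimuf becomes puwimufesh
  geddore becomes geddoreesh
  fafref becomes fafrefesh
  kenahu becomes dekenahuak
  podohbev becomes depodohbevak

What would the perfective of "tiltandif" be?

puwimuf and kenahu both have last vowel 'u' yet inflect differently (puwimufesh, dekenahuak), so the last vowel is not what conditions the rule; the final letter is.
"tiltandif" ends in -f. The stems ending in -f (puwimuf → puwimufesh, fafref → fafrefesh) add -esh.
So tiltandif → tiltandifesh.

tiltandifesh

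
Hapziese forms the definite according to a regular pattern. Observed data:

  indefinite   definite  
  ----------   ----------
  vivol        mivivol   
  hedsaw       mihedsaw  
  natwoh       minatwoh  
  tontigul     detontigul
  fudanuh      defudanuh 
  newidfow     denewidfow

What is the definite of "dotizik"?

dedotizik

"dotizik" has 3 vowels. The stems with 3 vowels (tontigul → detontigul, fudanuh → defudanuh, newidfow → denewidfow) add the prefix de-.
So dotizik → dedotizik.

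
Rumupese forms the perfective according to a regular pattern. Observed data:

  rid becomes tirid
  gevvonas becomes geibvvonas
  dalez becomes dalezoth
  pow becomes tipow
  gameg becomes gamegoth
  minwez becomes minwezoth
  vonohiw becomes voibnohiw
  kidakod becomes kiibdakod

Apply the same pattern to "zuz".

tizuz

pow and vonohiw both end in -w yet inflect differently (tipow, voibnohiw), so the final letter is not what conditions the rule; the number of vowels is.
"zuz" has 1 vowel. The stems with 1 vowel (pow → tipow, rid → tirid) add the prefix ti-.
The other patterns: stems with 2 vowels add -oth; stems with 3 vowels insert -ib- after the first vowel.
So zuz → tizuz.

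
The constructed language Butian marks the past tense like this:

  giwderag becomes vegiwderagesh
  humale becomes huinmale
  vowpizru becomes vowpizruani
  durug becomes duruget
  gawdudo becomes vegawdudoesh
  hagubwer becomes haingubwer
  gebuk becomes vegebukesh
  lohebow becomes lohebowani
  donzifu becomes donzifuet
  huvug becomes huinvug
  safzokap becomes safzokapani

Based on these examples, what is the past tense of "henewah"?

heinnewah

huvug and giwderag both end in -g yet inflect differently (huinvug, vegiwderagesh), so the final letter is not what conditions the rule; the first letter is.
"henewah" begins with h-. The stems beginning with h- (huvug → huinvug, hagubwer → haingubwer, humale → huinmale) insert -in- after the first vowel.
So henewah → heinnewah.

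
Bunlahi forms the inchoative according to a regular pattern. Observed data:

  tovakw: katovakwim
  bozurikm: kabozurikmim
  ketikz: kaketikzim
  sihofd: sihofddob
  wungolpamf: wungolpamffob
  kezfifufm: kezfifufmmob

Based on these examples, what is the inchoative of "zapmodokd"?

kazapmodokdim

bozurikm and kezfifufm both end in -m yet inflect differently (kabozurikmim, kezfifufmmob), so the final letter is not what conditions the rule; the second-to-last letter is.
"zapmodokd" has second-to-last letter 'k'. The stems whose second-to-last letter is 'k' (tovakw → katovakwim, bozurikm → kabozurikmim, ketikz → kaketikzim) add ka- … -im around the stem.
The other pattern: stems whose second-to-last letter is 'f' or 'm' double the final consonant and add -ob.
So zapmodokd → kazapmodokdim.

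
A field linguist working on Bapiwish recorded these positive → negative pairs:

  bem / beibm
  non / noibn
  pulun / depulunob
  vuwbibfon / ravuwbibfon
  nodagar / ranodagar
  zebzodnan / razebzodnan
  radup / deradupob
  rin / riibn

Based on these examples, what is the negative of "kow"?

rin and pulun both end in -n yet inflect differently (riibn, depulunob), so the final letter is not what conditions the rule; the number of vowels is.
"kow" has 1 vowel. The stems with 1 vowel (rin → riibn, bem → beibm, non → noibn) insert -ib- after the first vowel.
The other patterns: stems with 2 vowels add de- … -ob around the stem; stems with 3 vowels add the prefix ra-.
So kow → koibw.

koibw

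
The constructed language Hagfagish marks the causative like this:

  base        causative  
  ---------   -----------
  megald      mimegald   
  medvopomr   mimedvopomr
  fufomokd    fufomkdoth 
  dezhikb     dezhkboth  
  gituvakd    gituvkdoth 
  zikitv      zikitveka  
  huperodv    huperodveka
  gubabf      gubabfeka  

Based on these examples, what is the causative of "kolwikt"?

kolwktoth

megald and fufomokd both end in -d yet inflect differently (mimegald, fufomkdoth), so the final letter is not what conditions the rule; the second-to-last letter is.
"kolwikt" has second-to-last letter 'k'. The stems whose second-to-last letter is 'k' (fufomokd → fufomkdoth, dezhikb → dezhkboth, gituvakd → gituvkdoth) delete the last vowel and add -oth.
The other patterns: stems whose second-to-last letter is 'l' or 'm' add the prefix mi-; stems whose second-to-last letter is 'b', 'd' or 't' add -eka.
So kolwikt → kolwktoth.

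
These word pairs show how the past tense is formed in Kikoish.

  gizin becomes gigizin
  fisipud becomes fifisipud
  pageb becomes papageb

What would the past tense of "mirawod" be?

mimirawod

Every pair shown (gizin → gigizin, fisipud → fifisipud, pageb → papageb) follows the same rule: repeat the first consonant+vowel as a prefix.
So mirawod → mimirawod.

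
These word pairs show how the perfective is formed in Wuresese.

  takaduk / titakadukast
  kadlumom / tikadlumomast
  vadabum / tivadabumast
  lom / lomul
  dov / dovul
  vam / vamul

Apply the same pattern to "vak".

vakul

kadlumom and lom both end in -m yet inflect differently (tikadlumomast, lomul), so the final letter is not what conditions the rule; the number of vowels is.
"vak" has 1 vowel. The stems with 1 vowel (lom → lomul, dov → dovul, vam → vamul) add -ul.
So vak → vakul.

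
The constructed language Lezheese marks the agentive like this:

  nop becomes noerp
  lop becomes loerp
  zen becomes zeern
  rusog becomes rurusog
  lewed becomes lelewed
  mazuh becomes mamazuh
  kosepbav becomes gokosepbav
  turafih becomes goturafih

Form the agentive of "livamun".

golivamun

mazuh and turafih both end in -h yet inflect differently (mamazuh, goturafih), so the final letter is not what conditions the rule; the number of vowels is.
"livamun" has 3 vowels. The stems with 3 vowels (kosepbav → gokosepbav, turafih → goturafih) add the prefix go-.
So livamun → golivamun.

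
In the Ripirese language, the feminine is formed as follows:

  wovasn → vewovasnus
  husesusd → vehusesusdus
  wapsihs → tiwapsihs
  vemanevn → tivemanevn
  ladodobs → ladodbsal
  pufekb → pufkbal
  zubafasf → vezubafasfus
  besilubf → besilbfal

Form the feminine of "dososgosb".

vedososgosbus

besilubf and zubafasf both end in -f yet inflect differently (besilbfal, vezubafasfus), so the final letter is not what conditions the rule; the second-to-last letter is.
"dososgosb" has second-to-last letter 's'. The stems whose second-to-last letter is 's' (wovasn → vewovasnus, husesusd → vehusesusdus, zubafasf → vezubafasfus) add ve- … -us around the stem.
The other patterns: stems whose second-to-last letter is 'b' or 'k' delete the last vowel and add -al; stems whose second-to-last letter is 'h' or 'v' add the prefix ti-.
So dososgosb → vedososgosbus.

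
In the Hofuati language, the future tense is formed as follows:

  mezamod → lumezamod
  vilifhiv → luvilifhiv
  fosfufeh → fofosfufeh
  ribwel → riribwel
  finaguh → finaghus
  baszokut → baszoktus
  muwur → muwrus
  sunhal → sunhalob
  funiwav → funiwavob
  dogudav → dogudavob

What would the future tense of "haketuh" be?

"haketuh" has last vowel 'u'. The stems whose last vowel is 'u' (finaguh → finaghus, baszokut → baszoktus, muwur → muwrus) delete the last vowel and add -us.
So haketuh → hakethus.

hakethus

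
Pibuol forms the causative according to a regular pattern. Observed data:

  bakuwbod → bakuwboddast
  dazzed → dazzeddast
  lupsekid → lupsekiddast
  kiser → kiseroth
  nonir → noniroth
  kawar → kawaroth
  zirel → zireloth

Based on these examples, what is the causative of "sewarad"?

"sewarad" ends in -d. The stems ending in -d (bakuwbod → bakuwboddast, dazzed → dazzeddast, lupsekid → lupsekiddast) double the final consonant and add -ast.
So sewarad → sewaraddast.

sewaraddast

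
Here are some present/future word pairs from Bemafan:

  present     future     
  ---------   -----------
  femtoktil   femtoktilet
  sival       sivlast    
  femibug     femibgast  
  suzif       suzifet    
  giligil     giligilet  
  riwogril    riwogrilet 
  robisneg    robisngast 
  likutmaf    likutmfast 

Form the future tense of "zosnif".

suzif and likutmaf both end in -f yet inflect differently (suzifet, likutmfast), so the final letter is not what conditions the rule; the last vowel is.
"zosnif" has last vowel 'i'. The stems whose last vowel is 'i' (riwogril → riwogrilet, suzif → suzifet, giligil → giligilet) add -et.
So zosnif → zosnifet.

zosnifet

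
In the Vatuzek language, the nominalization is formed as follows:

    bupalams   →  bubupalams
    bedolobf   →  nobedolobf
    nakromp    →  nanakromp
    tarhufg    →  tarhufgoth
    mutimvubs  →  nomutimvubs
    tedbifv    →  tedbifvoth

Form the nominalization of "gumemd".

bupalams and mutimvubs both end in -s yet inflect differently (bubupalams, nomutimvubs), so the final letter is not what conditions the rule; the second-to-last letter is.
"gumemd" has second-to-last letter 'm'. The stems whose second-to-last letter is 'm' (nakromp → nanakromp, bupalams → bubupalams) repeat the first consonant+vowel as a prefix.
So gumemd → gugumemd.

gugumemd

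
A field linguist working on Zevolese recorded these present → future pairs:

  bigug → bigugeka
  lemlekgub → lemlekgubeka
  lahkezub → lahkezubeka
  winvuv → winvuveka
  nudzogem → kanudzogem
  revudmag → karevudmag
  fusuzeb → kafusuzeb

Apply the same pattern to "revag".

bigug and revudmag both end in -g yet inflect differently (bigugeka, karevudmag), so the final letter is not what conditions the rule; the last vowel is.
"revag" has last vowel 'a'. The one such stem in the data (revudmag → karevudmag) adds the prefix ka-, so the same rule applies.
The other pattern: stems whose last vowel is 'u' add -eka.
So revag → karevag.

karevag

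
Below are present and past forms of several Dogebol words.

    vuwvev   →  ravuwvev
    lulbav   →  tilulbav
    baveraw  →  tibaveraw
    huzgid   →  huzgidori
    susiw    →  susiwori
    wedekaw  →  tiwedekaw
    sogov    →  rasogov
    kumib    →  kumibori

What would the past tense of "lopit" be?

lopitori

susiw and baveraw both end in -w yet inflect differently (susiwori, tibaveraw), so the final letter is not what conditions the rule; the last vowel is.
"lopit" has last vowel 'i'. The stems whose last vowel is 'i' (kumib → kumibori, susiw → susiwori, huzgid → huzgidori) add -ori.
The other patterns: stems whose last vowel is 'a' add the prefix ti-; stems whose last vowel is 'e' or 'o' add the prefix ra-.
So lopit → lopitori.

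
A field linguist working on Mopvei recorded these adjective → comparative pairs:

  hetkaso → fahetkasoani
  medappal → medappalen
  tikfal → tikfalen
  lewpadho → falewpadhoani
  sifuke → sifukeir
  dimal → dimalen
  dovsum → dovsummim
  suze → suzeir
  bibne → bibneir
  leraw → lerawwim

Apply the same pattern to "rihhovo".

"rihhovo" ends in -o. The stems ending in -o (lewpadho → falewpadhoani, hetkaso → fahetkasoani) add fa- … -ani around the stem.
The other patterns: stems ending in -l add -en; stems ending in -e add -ir; stems ending in -m or -w double the final consonant and add -im.
So rihhovo → farihhovoani.

farihhovoani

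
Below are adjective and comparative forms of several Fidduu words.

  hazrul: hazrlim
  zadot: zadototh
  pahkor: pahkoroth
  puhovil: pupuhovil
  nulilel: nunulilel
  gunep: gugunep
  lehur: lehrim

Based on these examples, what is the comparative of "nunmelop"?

nunmelopoth

pahkor and lehur both end in -r yet inflect differently (pahkoroth, lehrim), so the final letter is not what conditions the rule; the last vowel is.
"nunmelop" has last vowel 'o'. The stems whose last vowel is 'o' (pahkor → pahkoroth, zadot → zadototh) add -oth.
The other patterns: stems whose last vowel is 'u' delete the last vowel and add -im; stems whose last vowel is 'e' or 'i' repeat the first consonant+vowel as a prefix.
So nunmelop → nunmelopoth.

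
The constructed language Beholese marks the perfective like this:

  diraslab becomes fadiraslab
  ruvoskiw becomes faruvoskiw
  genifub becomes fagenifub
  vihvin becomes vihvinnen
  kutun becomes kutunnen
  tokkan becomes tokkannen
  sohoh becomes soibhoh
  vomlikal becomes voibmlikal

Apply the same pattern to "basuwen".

basuwennen

ruvoskiw and vihvin both have last vowel 'i' yet inflect differently (faruvoskiw, vihvinnen), so the last vowel is not what conditions the rule; the final letter is.
"basuwen" ends in -n. The stems ending in -n (vihvin → vihvinnen, kutun → kutunnen, tokkan → tokkannen) double the final consonant and add -en.
The other patterns: stems ending in -b or -w add the prefix fa-; stems ending in -h or -l insert -ib- after the first vowel.
So basuwen → basuwennen.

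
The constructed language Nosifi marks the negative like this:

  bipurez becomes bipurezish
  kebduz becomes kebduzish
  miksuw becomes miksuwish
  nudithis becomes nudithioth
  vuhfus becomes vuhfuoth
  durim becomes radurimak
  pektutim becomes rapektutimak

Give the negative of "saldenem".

kebduz and vuhfus both have last vowel 'u' yet inflect differently (kebduzish, vuhfuoth), so the last vowel is not what conditions the rule; the final letter is.
"saldenem" ends in -m. The stems ending in -m (durim → radurimak, pektutim → rapektutimak) add ra- … -ak around the stem.
The other patterns: stems ending in -w or -z add -ish; stems ending in -s drop the final letter and add -oth.
So saldenem → rasaldenemak.

rasaldenemak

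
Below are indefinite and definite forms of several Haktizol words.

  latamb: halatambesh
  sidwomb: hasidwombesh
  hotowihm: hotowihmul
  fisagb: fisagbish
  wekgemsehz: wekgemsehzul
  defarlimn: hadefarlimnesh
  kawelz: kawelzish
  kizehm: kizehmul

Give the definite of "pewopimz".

hapewopimzesh

"pewopimz" has second-to-last letter 'm'. The stems whose second-to-last letter is 'm' (sidwomb → hasidwombesh, defarlimn → hadefarlimnesh, latamb → halatambesh) add ha- … -esh around the stem.
So pewopimz → hapewopimzesh.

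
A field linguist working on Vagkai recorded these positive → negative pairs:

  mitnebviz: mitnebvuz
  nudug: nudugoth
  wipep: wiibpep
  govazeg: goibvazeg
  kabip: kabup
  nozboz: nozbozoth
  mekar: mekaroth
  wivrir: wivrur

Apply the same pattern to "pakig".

kabip and wipep both end in -p yet inflect differently (kabup, wiibpep), so the final letter is not what conditions the rule; the last vowel is.
"pakig" has last vowel 'i'. The stems whose last vowel is 'i' (mitnebviz → mitnebvuz, wivrir → wivrur, kabip → kabup) change the last vowel to 'u'.
So pakig → pakug.

pakug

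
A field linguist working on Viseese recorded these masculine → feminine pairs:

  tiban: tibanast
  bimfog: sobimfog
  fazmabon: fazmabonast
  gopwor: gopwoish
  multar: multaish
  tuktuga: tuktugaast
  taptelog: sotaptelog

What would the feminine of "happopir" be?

happopiish

tuktuga and multar both have last vowel 'a' yet inflect differently (tuktugaast, multaish), so the last vowel is not what conditions the rule; the final letter is.
"happopir" ends in -r. The stems ending in -r (multar → multaish, gopwor → gopwoish) drop the final letter and add -ish.
So happopir → happopiish.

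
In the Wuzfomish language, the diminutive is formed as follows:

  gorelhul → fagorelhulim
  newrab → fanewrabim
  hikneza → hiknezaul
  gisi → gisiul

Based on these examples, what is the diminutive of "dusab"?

fadusabim

newrab and hikneza both have last vowel 'a' yet inflect differently (fanewrabim, hiknezaul), so the last vowel is not what conditions the rule; whether the stem ends in a vowel or a consonant is.
"dusab" ends in a consonant. The stems ending in a consonant (gorelhul → fagorelhulim, newrab → fanewrabim) add fa- … -im around the stem.
The other pattern: stems ending in a vowel add -ul.
So dusab → fadusabim.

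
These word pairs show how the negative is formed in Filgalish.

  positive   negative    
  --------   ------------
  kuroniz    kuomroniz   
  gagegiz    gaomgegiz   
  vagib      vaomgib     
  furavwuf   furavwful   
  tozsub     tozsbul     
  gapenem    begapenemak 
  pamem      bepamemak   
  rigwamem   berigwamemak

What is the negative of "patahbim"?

paomtahbim

"patahbim" has last vowel 'i'. The stems whose last vowel is 'i' (kuroniz → kuomroniz, gagegiz → gaomgegiz, vagib → vaomgib) insert -om- after the first vowel.
The other patterns: stems whose last vowel is 'u' delete the last vowel and add -ul; stems whose last vowel is 'e' add be- … -ak around the stem.
So patahbim → paomtahbim.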